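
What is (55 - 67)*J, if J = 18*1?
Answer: -216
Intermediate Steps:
J = 18
(55 - 67)*J = (55 - 67)*18 = -12*18 = -216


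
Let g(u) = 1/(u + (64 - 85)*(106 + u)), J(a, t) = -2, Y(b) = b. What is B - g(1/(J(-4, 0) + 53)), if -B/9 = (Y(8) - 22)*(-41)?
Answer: -586578585/113546 ≈ -5166.0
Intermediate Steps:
g(u) = 1/(-2226 - 20*u) (g(u) = 1/(u - 21*(106 + u)) = 1/(u + (-2226 - 21*u)) = 1/(-2226 - 20*u))
B = -5166 (B = -9*(8 - 22)*(-41) = -(-126)*(-41) = -9*574 = -5166)
B - g(1/(J(-4, 0) + 53)) = -5166 - (-1)/(2226 + 20/(-2 + 53)) = -5166 - (-1)/(2226 + 20/51) = -5166 - (-1)/113546/51 = -5166 - (-1)*51/113546 = -5166 - 1*(-51/113546) = -5166 + 51/113546 = -586578585/113546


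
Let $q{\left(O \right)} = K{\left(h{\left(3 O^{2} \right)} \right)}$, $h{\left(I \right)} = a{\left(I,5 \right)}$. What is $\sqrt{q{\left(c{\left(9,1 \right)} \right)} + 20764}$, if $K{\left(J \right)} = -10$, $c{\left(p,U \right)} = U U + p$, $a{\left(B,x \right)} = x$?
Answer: $3 \sqrt{2306} \approx 144.06$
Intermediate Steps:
$h{\left(I \right)} = 5$
$c{\left(p,U \right)} = p + U^{2}$ ($c{\left(p,U \right)} = U^{2} + p = p + U^{2}$)
$q{\left(O \right)} = -10$
$\sqrt{q{\left(c{\left(9,1 \right)} \right)} + 20764} = \sqrt{-10 + 20764} = \sqrt{20754} = 3 \sqrt{2306}$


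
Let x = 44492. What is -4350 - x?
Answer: -48842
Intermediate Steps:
-4350 - x = -4350 - 1*44492 = -4350 - 44492 = -48842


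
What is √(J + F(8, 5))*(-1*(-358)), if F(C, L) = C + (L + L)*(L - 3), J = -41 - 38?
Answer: 358*I*√51 ≈ 2556.6*I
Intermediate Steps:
J = -79
F(C, L) = C + 2*L*(-3 + L) (F(C, L) = C + (2*L)*(-3 + L) = C + 2*L*(-3 + L))
√(J + F(8, 5))*(-1*(-358)) = √(-79 + (8 - 6*5 + 2*5²))*(-1*(-358)) = √(-79 + (8 - 30 + 2*25))*358 = √(-79 + (8 - 30 + 50))*358 = √(-79 + 28)*358 = √(-51)*358 = (I*√51)*358 = 358*I*√51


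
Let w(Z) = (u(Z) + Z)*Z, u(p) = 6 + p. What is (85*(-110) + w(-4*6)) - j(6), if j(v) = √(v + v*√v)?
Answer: -8342 - √(6 + 6*√6) ≈ -8346.5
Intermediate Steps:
w(Z) = Z*(6 + 2*Z) (w(Z) = ((6 + Z) + Z)*Z = (6 + 2*Z)*Z = Z*(6 + 2*Z))
j(v) = √(v + v^(3/2))
(85*(-110) + w(-4*6)) - j(6) = (85*(-110) + 2*(-4*6)*(3 - 4*6)) - √(6 + 6^(3/2)) = (-9350 + 2*(-24)*(3 - 24)) - √(6 + 6*√6) = (-9350 + 2*(-24)*(-21)) - √(6 + 6*√6) = (-9350 + 1008) - √(6 + 6*√6) = -8342 - √(6 + 6*√6)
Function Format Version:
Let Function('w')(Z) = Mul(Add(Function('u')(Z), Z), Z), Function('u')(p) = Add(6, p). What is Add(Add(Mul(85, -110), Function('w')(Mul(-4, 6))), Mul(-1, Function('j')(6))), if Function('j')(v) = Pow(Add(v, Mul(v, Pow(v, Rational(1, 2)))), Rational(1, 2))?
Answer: Add(-8342, Mul(-1, Pow(Add(6, Mul(6, Pow(6, Rational(1, 2)))), Rational(1, 2)))) ≈ -8346.5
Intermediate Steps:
Function('w')(Z) = Mul(Z, Add(6, Mul(2, Z))) (Function('w')(Z) = Mul(Add(Add(6, Z), Z), Z) = Mul(Add(6, Mul(2, Z)), Z) = Mul(Z, Add(6, Mul(2, Z))))
Function('j')(v) = Pow(Add(v, Pow(v, Rational(3, 2))), Rational(1, 2))
Add(Add(Mul(85, -110), Function('w')(Mul(-4, 6))), Mul(-1, Function('j')(6))) = Add(Add(Mul(85, -110), Mul(2, Mul(-4, 6), Add(3, Mul(-4, 6)))), Mul(-1, Pow(Add(6, Pow(6, Rational(3, 2))), Rational(1, 2)))) = Add(Add(-9350, Mul(2, -24, Add(3, -24))), Mul(-1, Pow(Add(6, Mul(6, Pow(6, Rational(1, 2)))), Rational(1, 2)))) = Add(Add(-9350, Mul(2, -24, -21)), Mul(-1, Pow(Add(6, Mul(6, Pow(6, Rational(1, 2)))), Rational(1, 2)))) = Add(Add(-9350, 1008), Mul(-1, Pow(Add(6, Mul(6, Pow(6, Rational(1, 2)))), Rational(1, 2)))) = Add(-8342, Mul(-1, Pow(Add(6, Mul(6, Pow(6, Rational(1, 2)))), Rational(1, 2))))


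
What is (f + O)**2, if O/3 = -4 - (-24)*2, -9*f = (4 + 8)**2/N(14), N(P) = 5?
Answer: 414736/25 ≈ 16589.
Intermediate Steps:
f = -16/5 (f = -(4 + 8)**2/(9*5) = -12**2/(9*5) = -16/5 ≈ -3.2000)
O = 132 (O = 3*(-4 - (-24)*2) = 3*(-4 - 8*(-6)) = 3*(-4 + 48) = 3*44 = 132)
(f + O)**2 = (-16/5 + 132)**2 = (644/5)**2 = 414736/25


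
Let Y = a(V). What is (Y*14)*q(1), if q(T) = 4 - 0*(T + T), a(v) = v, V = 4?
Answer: 224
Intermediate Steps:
Y = 4
q(T) = 4 (q(T) = 4 - 0*2*T = 4 - 1*0 = 4 + 0 = 4)
(Y*14)*q(1) = (4*14)*4 = 56*4 = 224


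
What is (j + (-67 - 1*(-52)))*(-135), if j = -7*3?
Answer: 4860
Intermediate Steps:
j = -21
(j + (-67 - 1*(-52)))*(-135) = (-21 + (-67 - 1*(-52)))*(-135) = (-21 + (-67 + 52))*(-135) = (-21 - 15)*(-135) = -36*(-135) = 4860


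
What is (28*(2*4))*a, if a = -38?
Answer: -8512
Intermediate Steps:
(28*(2*4))*a = (28*(2*4))*(-38) = (28*8)*(-38) = 224*(-38) = -8512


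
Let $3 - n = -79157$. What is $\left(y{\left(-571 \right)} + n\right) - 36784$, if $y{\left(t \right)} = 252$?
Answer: $42628$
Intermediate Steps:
$n = 79160$ ($n = 3 - -79157 = 3 + 79157 = 79160$)
$\left(y{\left(-571 \right)} + n\right) - 36784 = \left(252 + 79160\right) - 36784 = 79412 - 36784 = 42628$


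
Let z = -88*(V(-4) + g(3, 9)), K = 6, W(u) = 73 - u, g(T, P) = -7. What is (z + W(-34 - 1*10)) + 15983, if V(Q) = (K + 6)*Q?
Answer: 20940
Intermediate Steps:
V(Q) = 12*Q (V(Q) = (6 + 6)*Q = 12*Q)
z = 4840 (z = -88*(12*(-4) - 7) = -88*(-48 - 7) = -88*(-55) = 4840)
(z + W(-34 - 1*10)) + 15983 = (4840 + (73 - (-34 - 1*10))) + 15983 = (4840 + (73 - (-34 - 10))) + 15983 = (4840 + (73 - 1*(-44))) + 15983 = (4840 + (73 + 44)) + 15983 = (4840 + 117) + 15983 = 4957 + 15983 = 20940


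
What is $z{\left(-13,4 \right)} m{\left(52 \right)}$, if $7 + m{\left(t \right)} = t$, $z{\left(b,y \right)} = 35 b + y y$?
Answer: $-19755$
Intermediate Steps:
$z{\left(b,y \right)} = y^{2} + 35 b$ ($z{\left(b,y \right)} = 35 b + y^{2} = y^{2} + 35 b$)
$m{\left(t \right)} = -7 + t$
$z{\left(-13,4 \right)} m{\left(52 \right)} = \left(4^{2} + 35 \left(-13\right)\right) \left(-7 + 52\right) = \left(16 - 455\right) 45 = \left(-439\right) 45 = -19755$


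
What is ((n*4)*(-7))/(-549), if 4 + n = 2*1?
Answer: -56/549 ≈ -0.10200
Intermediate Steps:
n = -2 (n = -4 + 2*1 = -4 + 2 = -2)
((n*4)*(-7))/(-549) = (-2*4*(-7))/(-549) = -8*(-7)*(-1/549) = 56*(-1/549) = -56/549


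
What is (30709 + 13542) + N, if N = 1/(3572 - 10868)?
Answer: 322855295/7296 ≈ 44251.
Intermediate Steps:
N = -1/7296 (N = 1/(-7296) = -1/7296 ≈ -0.00013706)
(30709 + 13542) + N = (30709 + 13542) - 1/7296 = 44251 - 1/7296 = 322855295/7296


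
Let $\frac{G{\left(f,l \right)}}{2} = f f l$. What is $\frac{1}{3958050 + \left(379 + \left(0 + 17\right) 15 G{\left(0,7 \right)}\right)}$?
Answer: $\frac{1}{3958429} \approx 2.5263 \cdot 10^{-7}$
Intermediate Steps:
$G{\left(f,l \right)} = 2 l f^{2}$ ($G{\left(f,l \right)} = 2 f f l = 2 f^{2} l = 2 l f^{2}$)
$\frac{1}{3958050 + \left(379 + \left(0 + 17\right) 15 G{\left(0,7 \right)}\right)} = \frac{1}{3958050 + \left(379 + \left(0 + 17\right) 15 \cdot 2 \cdot 7 \cdot 0^{2}\right)} = \frac{1}{3958050 + \left(379 + 17 \cdot 15 \cdot 2 \cdot 7 \cdot 0\right)} = \frac{1}{3958050 + \left(379 + 255 \cdot 0\right)} = \frac{1}{3958050 + \left(379 + 0\right)} = \frac{1}{3958050 + 379} = \frac{1}{3958429}$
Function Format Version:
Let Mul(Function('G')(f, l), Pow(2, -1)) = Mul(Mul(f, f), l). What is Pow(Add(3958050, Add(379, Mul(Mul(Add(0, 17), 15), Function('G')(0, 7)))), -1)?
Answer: Rational(1, 3958429) ≈ 2.5263e-7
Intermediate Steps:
Function('G')(f, l) = Mul(2, l, Pow(f, 2)) (Function('G')(f, l) = Mul(2, Mul(Mul(f, f), l)) = Mul(2, Mul(Pow(f, 2), l)) = Mul(2, Mul(l, Pow(f, 2))) = Mul(2, l, Pow(f, 2)))
Pow(Add(3958050, Add(379, Mul(Mul(Add(0, 17), 15), Function('G')(0, 7)))), -1) = Pow(Add(3958050, Add(379, Mul(Mul(Add(0, 17), 15), Mul(2, 7, Pow(0, 2))))), -1) = Pow(Add(3958050, Add(379, Mul(Mul(17, 15), Mul(2, 7, 0)))), -1) = Pow(Add(3958050, Add(379, Mul(255, 0))), -1) = Pow(Add(3958050, Add(379, 0)), -1) = Pow(Add(3958050, 379), -1) = Pow(3958429, -1) = Rational(1, 3958429)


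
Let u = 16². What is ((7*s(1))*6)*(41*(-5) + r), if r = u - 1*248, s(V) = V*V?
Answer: -8274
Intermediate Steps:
u = 256
s(V) = V²
r = 8 (r = 256 - 1*248 = 256 - 248 = 8)
((7*s(1))*6)*(41*(-5) + r) = ((7*1²)*6)*(41*(-5) + 8) = ((7*1)*6)*(-205 + 8) = (7*6)*(-197) = 42*(-197) = -8274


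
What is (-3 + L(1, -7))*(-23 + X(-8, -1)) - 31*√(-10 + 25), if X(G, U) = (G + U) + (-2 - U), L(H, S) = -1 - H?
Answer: 165 - 31*√15 ≈ 44.938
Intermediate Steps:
X(G, U) = -2 + G
(-3 + L(1, -7))*(-23 + X(-8, -1)) - 31*√(-10 + 25) = (-3 + (-1 - 1*1))*(-23 + (-2 - 8)) - 31*√(-10 + 25) = (-3 + (-1 - 1))*(-23 - 10) - 31*√15 = (-3 - 2)*(-33) - 31*√15 = -5*(-33) - 31*√15 = 165 - 31*√15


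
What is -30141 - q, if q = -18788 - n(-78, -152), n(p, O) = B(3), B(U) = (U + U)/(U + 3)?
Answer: -11352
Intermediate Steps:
B(U) = 2*U/(3 + U) (B(U) = (2*U)/(3 + U) = 2*U/(3 + U))
n(p, O) = 1 (n(p, O) = 2*3/(3 + 3) = 2*3/6 = 2*3*(1/6) = 1)
q = -18789 (q = -18788 - 1*1 = -18788 - 1 = -18789)
-30141 - q = -30141 - 1*(-18789) = -30141 + 18789 = -11352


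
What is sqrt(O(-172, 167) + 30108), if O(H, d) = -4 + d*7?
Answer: sqrt(31273) ≈ 176.84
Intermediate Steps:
O(H, d) = -4 + 7*d
sqrt(O(-172, 167) + 30108) = sqrt((-4 + 7*167) + 30108) = sqrt((-4 + 1169) + 30108) = sqrt(1165 + 30108) = sqrt(31273)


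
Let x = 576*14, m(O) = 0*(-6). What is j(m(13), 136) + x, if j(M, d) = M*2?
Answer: 8064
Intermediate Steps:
m(O) = 0
j(M, d) = 2*M
x = 8064
j(m(13), 136) + x = 2*0 + 8064 = 0 + 8064 = 8064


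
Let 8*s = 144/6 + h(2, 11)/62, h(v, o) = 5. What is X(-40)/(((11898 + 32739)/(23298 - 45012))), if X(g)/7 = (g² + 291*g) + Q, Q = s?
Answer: 126116464551/3689992 ≈ 34178.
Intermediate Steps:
s = 1493/496 (s = (144/6 + 5/62)/8 = (144*(⅙) + 5*(1/62))/8 = (24 + 5/62)/8 = (⅛)*(1493/62) = 1493/496 ≈ 3.0101)
Q = 1493/496 ≈ 3.0101
X(g) = 10451/496 + 7*g² + 2037*g (X(g) = 7*((g² + 291*g) + 1493/496) = 7*(1493/496 + g² + 291*g) = 10451/496 + 7*g² + 2037*g)
X(-40)/(((11898 + 32739)/(23298 - 45012))) = (10451/496 + 7*(-40)² + 2037*(-40))/(((11898 + 32739)/(23298 - 45012))) = (10451/496 + 7*1600 - 81480)/((44637/(-21714))) = (10451/496 + 11200 - 81480)/((44637*(-1/21714))) = -34848429/(496*(-14879/7238)) = -34848429/496*(-7238/14879) = 126116464551/3689992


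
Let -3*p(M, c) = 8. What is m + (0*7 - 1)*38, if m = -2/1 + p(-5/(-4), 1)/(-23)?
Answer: -2752/69 ≈ -39.884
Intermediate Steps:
p(M, c) = -8/3 (p(M, c) = -⅓*8 = -8/3)
m = -130/69 (m = -2/1 - 8/3/(-23) = -2*1 - 8/3*(-1/23) = -2 + 8/69 = -130/69 ≈ -1.8841)
m + (0*7 - 1)*38 = -130/69 + (0*7 - 1)*38 = -130/69 + (0 - 1)*38 = -130/69 - 1*38 = -130/69 - 38 = -2752/69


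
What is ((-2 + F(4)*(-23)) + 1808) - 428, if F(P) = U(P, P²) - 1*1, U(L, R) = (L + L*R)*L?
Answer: -4855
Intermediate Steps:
U(L, R) = L*(L + L*R)
F(P) = -1 + P²*(1 + P²) (F(P) = P²*(1 + P²) - 1*1 = P²*(1 + P²) - 1 = -1 + P²*(1 + P²))
((-2 + F(4)*(-23)) + 1808) - 428 = ((-2 + (-1 + 4² + 4⁴)*(-23)) + 1808) - 428 = ((-2 + (-1 + 16 + 256)*(-23)) + 1808) - 428 = ((-2 + 271*(-23)) + 1808) - 428 = ((-2 - 6233) + 1808) - 428 = (-6235 + 1808) - 428 = -4427 - 428 = -4855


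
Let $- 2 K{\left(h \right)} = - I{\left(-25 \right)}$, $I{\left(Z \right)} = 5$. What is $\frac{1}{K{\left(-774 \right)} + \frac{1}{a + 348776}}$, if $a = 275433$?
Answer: $\frac{1248418}{3121047} \approx 0.4$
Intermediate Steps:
$K{\left(h \right)} = \frac{5}{2}$ ($K{\left(h \right)} = - \frac{\left(-1\right) 5}{2} = \left(- \frac{1}{2}\right) \left(-5\right) = \frac{5}{2}$)
$\frac{1}{K{\left(-774 \right)} + \frac{1}{a + 348776}} = \frac{1}{\frac{5}{2} + \frac{1}{275433 + 348776}} = \frac{1}{\frac{5}{2} + \frac{1}{624209}} = \frac{1}{\frac{3121047}{1248418}} = \frac{1248418}{3121047}$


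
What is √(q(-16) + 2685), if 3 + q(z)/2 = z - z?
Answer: √2679 ≈ 51.759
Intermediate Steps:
q(z) = -6 (q(z) = -6 + 2*(z - z) = -6 + 2*0 = -6 + 0 = -6)
√(q(-16) + 2685) = √(-6 + 2685) = √2679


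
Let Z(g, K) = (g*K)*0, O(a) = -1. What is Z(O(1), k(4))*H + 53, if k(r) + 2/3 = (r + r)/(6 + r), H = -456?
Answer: 53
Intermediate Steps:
k(r) = -⅔ + 2*r/(6 + r) (k(r) = -⅔ + (r + r)/(6 + r) = -⅔ + (2*r)/(6 + r) = -⅔ + 2*r/(6 + r))
Z(g, K) = 0 (Z(g, K) = (K*g)*0 = 0)
Z(O(1), k(4))*H + 53 = 0*(-456) + 53 = 0 + 53 = 53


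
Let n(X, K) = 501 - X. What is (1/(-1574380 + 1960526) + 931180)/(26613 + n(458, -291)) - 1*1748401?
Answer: -17996120357233895/10293107776 ≈ -1.7484e+6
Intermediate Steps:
(1/(-1574380 + 1960526) + 931180)/(26613 + n(458, -291)) - 1*1748401 = (1/(-1574380 + 1960526) + 931180)/(26613 + (501 - 1*458)) - 1*1748401 = (1/386146 + 931180)/(26613 + (501 - 458)) - 1748401 = (1/386146 + 931180)/(26613 + 43) - 1748401 = (359571432281/386146)/26656 - 1748401 = (359571432281/386146)*(1/26656) - 1748401 = 359571432281/10293107776 - 1748401 = -17996120357233895/10293107776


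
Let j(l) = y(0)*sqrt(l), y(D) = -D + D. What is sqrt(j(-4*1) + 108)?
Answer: 6*sqrt(3) ≈ 10.392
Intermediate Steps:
y(D) = 0
j(l) = 0 (j(l) = 0*sqrt(l) = 0)
sqrt(j(-4*1) + 108) = sqrt(0 + 108) = sqrt(108) = 6*sqrt(3)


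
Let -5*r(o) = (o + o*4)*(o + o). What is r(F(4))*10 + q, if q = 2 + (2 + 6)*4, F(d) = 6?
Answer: -686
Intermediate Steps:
r(o) = -2*o² (r(o) = -(o + o*4)*(o + o)/5 = -(o + 4*o)*2*o/5 = -5*o*2*o/5 = -2*o²)
q = 34 (q = 2 + 8*4 = 2 + 32 = 34)
r(F(4))*10 + q = -2*6²*10 + 34 = -2*36*10 + 34 = -72*10 + 34 = -720 + 34 = -686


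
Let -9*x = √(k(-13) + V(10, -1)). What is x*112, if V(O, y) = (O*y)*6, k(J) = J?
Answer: -112*I*√73/9 ≈ -106.33*I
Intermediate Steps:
V(O, y) = 6*O*y
x = -I*√73/9 (x = -√(-13 + 6*10*(-1))/9 = -√(-13 - 60)/9 = -I*√73/9 ≈ -0.94933*I)
x*112 = -I*√73/9*112 = -112*I*√73/9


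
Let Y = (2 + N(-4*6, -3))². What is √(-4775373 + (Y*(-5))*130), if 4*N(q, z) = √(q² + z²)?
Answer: √(-76827818 - 31200*√65)/4 ≈ 2194.9*I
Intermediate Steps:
N(q, z) = √(q² + z²)/4
Y = (2 + 3*√65/4)² (Y = (2 + √((-4*6)² + (-3)²)/4)² = (2 + √((-24)² + 9)/4)² = (2 + √(576 + 9)/4)² = (2 + √585/4)² = (2 + (3*√65)/4)² = (2 + 3*√65/4)² ≈ 64.749)
√(-4775373 + (Y*(-5))*130) = √(-4775373 + ((649/16 + 3*√65)*(-5))*130) = √(-4775373 + (-3245/16 - 15*√65)*130) = √(-4775373 + (-210925/8 - 1950*√65)) = √(-38413909/8 - 1950*√65)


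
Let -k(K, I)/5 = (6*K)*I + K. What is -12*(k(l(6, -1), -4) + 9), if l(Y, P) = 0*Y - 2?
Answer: 2652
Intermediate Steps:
l(Y, P) = -2 (l(Y, P) = 0 - 2 = -2)
k(K, I) = -5*K - 30*I*K (k(K, I) = -5*((6*K)*I + K) = -5*(6*I*K + K) = -5*(K + 6*I*K) = -5*K - 30*I*K)
-12*(k(l(6, -1), -4) + 9) = -12*(-5*(-2)*(1 + 6*(-4)) + 9) = -12*(-5*(-2)*(1 - 24) + 9) = -12*(-5*(-2)*(-23) + 9) = -12*(-230 + 9) = -12*(-221) = 2652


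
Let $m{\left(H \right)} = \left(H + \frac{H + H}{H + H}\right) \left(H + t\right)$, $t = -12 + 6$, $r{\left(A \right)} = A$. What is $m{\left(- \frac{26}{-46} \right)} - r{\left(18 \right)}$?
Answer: $- \frac{14022}{529} \approx -26.507$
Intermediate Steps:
$t = -6$
$m{\left(H \right)} = \left(1 + H\right) \left(-6 + H\right)$ ($m{\left(H \right)} = \left(H + \frac{H + H}{H + H}\right) \left(H - 6\right) = \left(H + \frac{2 H}{2 H}\right) \left(-6 + H\right) = \left(H + 2 H \frac{1}{2 H}\right) \left(-6 + H\right) = \left(H + 1\right) \left(-6 + H\right) = \left(1 + H\right) \left(-6 + H\right)$)
$m{\left(- \frac{26}{-46} \right)} - r{\left(18 \right)} = \left(-6 + \left(- \frac{26}{-46}\right)^{2} - 5 \left(- \frac{26}{-46}\right)\right) - 18 = \left(-6 + \left(\left(-26\right) \left(- \frac{1}{46}\right)\right)^{2} - 5 \left(\left(-26\right) \left(- \frac{1}{46}\right)\right)\right) - 18 = \left(-6 + \left(\frac{13}{23}\right)^{2} - \frac{65}{23}\right) - 18 = \left(-6 + \frac{169}{529} - \frac{65}{23}\right) - 18 = - \frac{4500}{529} - 18 = - \frac{14022}{529}$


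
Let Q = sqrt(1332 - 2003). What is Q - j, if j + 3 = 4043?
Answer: -4040 + I*sqrt(671) ≈ -4040.0 + 25.904*I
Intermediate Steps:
j = 4040 (j = -3 + 4043 = 4040)
Q = I*sqrt(671) (Q = sqrt(-671) = I*sqrt(671) ≈ 25.904*I)
Q - j = I*sqrt(671) - 1*4040 = I*sqrt(671) - 4040 = -4040 + I*sqrt(671)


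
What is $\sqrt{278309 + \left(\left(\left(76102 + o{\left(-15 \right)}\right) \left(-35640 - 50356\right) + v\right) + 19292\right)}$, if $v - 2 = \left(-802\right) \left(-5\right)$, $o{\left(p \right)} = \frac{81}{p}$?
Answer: $\frac{i \sqrt{163592540015}}{5} \approx 80893.0 i$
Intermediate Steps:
$v = 4012$ ($v = 2 - -4010 = 2 + 4010 = 4012$)
$\sqrt{278309 + \left(\left(\left(76102 + o{\left(-15 \right)}\right) \left(-35640 - 50356\right) + v\right) + 19292\right)} = \sqrt{278309 + \left(\left(\left(76102 + \frac{81}{-15}\right) \left(-35640 - 50356\right) + 4012\right) + 19292\right)} = \sqrt{278309 + \left(\left(\left(76102 + 81 \left(- \frac{1}{15}\right)\right) \left(-85996\right) + 4012\right) + 19292\right)} = \sqrt{278309 + \left(\left(\left(76102 - \frac{27}{5}\right) \left(-85996\right) + 4012\right) + 19292\right)} = \sqrt{278309 + \left(\left(\frac{380483}{5} \left(-85996\right) + 4012\right) + 19292\right)} = \sqrt{278309 + \left(\left(- \frac{32720016068}{5} + 4012\right) + 19292\right)} = \sqrt{278309 + \left(- \frac{32719996008}{5} + 19292\right)} = \sqrt{278309 - \frac{32719899548}{5}} = \sqrt{- \frac{32718508003}{5}} = \frac{i \sqrt{163592540015}}{5}$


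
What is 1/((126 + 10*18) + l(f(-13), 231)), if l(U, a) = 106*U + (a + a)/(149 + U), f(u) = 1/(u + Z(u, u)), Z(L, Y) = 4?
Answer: 6030/1792871 ≈ 0.0033633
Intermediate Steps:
f(u) = 1/(4 + u) (f(u) = 1/(u + 4) = 1/(4 + u))
l(U, a) = 106*U + 2*a/(149 + U) (l(U, a) = 106*U + (2*a)/(149 + U) = 106*U + 2*a/(149 + U))
1/((126 + 10*18) + l(f(-13), 231)) = 1/((126 + 10*18) + 2*(231 + 53*(1/(4 - 13))² + 7897/(4 - 13))/(149 + 1/(4 - 13))) = 1/((126 + 180) + 2*(231 + 53*(1/(-9))² + 7897/(-9))/(149 + 1/(-9))) = 1/(306 + 2*(231 + 53*(-⅑)² + 7897*(-⅑))/(149 - ⅑)) = 1/(306 + 2*(231 + 53*(1/81) - 7897/9)/(1340/9)) = 1/(306 + 2*(9/1340)*(231 + 53/81 - 7897/9)) = 1/(306 + 2*(9/1340)*(-52309/81)) = 1/(306 - 52309/6030) = 1/(1792871/6030) = 6030/1792871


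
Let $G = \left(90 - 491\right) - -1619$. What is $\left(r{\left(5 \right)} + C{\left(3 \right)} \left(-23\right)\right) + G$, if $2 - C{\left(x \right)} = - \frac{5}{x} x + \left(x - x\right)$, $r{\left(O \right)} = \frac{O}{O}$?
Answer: $1058$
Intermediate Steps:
$r{\left(O \right)} = 1$
$C{\left(x \right)} = 7$ ($C{\left(x \right)} = 2 - \left(- \frac{5}{x} x + \left(x - x\right)\right) = 2 - \left(-5 + 0\right) = 2 - -5 = 2 + 5 = 7$)
$G = 1218$ ($G = \left(90 - 491\right) + 1619 = -401 + 1619 = 1218$)
$\left(r{\left(5 \right)} + C{\left(3 \right)} \left(-23\right)\right) + G = \left(1 + 7 \left(-23\right)\right) + 1218 = \left(1 - 161\right) + 1218 = -160 + 1218 = 1058$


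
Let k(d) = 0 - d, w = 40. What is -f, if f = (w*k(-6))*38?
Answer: -9120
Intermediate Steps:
k(d) = -d
f = 9120 (f = (40*(-1*(-6)))*38 = (40*6)*38 = 240*38 = 9120)
-f = -1*9120 = -9120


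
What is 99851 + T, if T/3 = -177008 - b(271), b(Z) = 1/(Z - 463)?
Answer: -27595071/64 ≈ -4.3117e+5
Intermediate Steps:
b(Z) = 1/(-463 + Z)
T = -33985535/64 (T = 3*(-177008 - 1/(-463 + 271)) = 3*(-177008 - 1/(-192)) = 3*(-177008 - 1*(-1/192)) = 3*(-177008 + 1/192) = 3*(-33985535/192) = -33985535/64 ≈ -5.3102e+5)
99851 + T = 99851 - 33985535/64 = -27595071/64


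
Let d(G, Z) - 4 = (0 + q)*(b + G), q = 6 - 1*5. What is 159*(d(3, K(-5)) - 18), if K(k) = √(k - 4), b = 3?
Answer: -1272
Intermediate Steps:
q = 1 (q = 6 - 5 = 1)
K(k) = √(-4 + k)
d(G, Z) = 7 + G (d(G, Z) = 4 + (0 + 1)*(3 + G) = 4 + 1*(3 + G) = 4 + (3 + G) = 7 + G)
159*(d(3, K(-5)) - 18) = 159*((7 + 3) - 18) = 159*(10 - 18) = 159*(-8) = -1272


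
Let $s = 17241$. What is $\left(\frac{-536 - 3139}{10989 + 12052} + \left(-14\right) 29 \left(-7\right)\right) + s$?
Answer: $\frac{462728728}{23041} \approx 20083.0$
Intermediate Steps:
$\left(\frac{-536 - 3139}{10989 + 12052} + \left(-14\right) 29 \left(-7\right)\right) + s = \left(\frac{-536 - 3139}{10989 + 12052} + \left(-14\right) 29 \left(-7\right)\right) + 17241 = \left(- \frac{3675}{23041} - -2842\right) + 17241 = \left(\left(-3675\right) \frac{1}{23041} + 2842\right) + 17241 = \left(- \frac{3675}{23041} + 2842\right) + 17241 = \frac{65478847}{23041} + 17241 = \frac{462728728}{23041}$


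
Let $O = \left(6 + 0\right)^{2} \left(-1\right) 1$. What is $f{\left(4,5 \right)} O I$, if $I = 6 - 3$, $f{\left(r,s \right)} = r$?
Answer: $-432$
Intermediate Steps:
$O = -36$ ($O = 6^{2} \left(-1\right) 1 = 36 \left(-1\right) 1 = \left(-36\right) 1 = -36$)
$I = 3$
$f{\left(4,5 \right)} O I = 4 \left(-36\right) 3 = \left(-144\right) 3 = -432$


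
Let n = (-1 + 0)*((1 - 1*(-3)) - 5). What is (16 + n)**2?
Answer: 289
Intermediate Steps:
n = 1 (n = -((1 + 3) - 5) = -(4 - 5) = -1*(-1) = 1)
(16 + n)**2 = (16 + 1)**2 = 17**2 = 289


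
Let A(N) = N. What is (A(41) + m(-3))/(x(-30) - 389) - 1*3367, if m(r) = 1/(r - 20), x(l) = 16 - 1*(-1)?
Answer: -4801499/1426 ≈ -3367.1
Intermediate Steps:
x(l) = 17 (x(l) = 16 + 1 = 17)
m(r) = 1/(-20 + r)
(A(41) + m(-3))/(x(-30) - 389) - 1*3367 = (41 + 1/(-20 - 3))/(17 - 389) - 1*3367 = (41 + 1/(-23))/(-372) - 3367 = (41 - 1/23)*(-1/372) - 3367 = (942/23)*(-1/372) - 3367 = -157/1426 - 3367 = -4801499/1426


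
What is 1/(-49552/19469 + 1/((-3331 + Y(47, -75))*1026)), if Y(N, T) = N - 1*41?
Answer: -66417520050/169044189869 ≈ -0.39290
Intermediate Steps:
Y(N, T) = -41 + N (Y(N, T) = N - 41 = -41 + N)
1/(-49552/19469 + 1/((-3331 + Y(47, -75))*1026)) = 1/(-49552/19469 + 1/((-3331 + (-41 + 47))*1026)) = 1/(-49552*1/19469 + (1/1026)/(-3331 + 6)) = 1/(-49552/19469 + (1/1026)/(-3325)) = 1/(-49552/19469 - 1/3325*1/1026) = 1/(-49552/19469 - 1/3411450) = 1/(-169044189869/66417520050) = -66417520050/169044189869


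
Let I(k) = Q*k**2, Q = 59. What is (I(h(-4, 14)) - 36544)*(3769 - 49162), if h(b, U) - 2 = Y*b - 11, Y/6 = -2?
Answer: -2414680635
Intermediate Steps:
Y = -12 (Y = 6*(-2) = -12)
h(b, U) = -9 - 12*b (h(b, U) = 2 + (-12*b - 11) = 2 + (-11 - 12*b) = -9 - 12*b)
I(k) = 59*k**2
(I(h(-4, 14)) - 36544)*(3769 - 49162) = (59*(-9 - 12*(-4))**2 - 36544)*(3769 - 49162) = (59*(-9 + 48)**2 - 36544)*(-45393) = (59*39**2 - 36544)*(-45393) = (59*1521 - 36544)*(-45393) = (89739 - 36544)*(-45393) = 53195*(-45393) = -2414680635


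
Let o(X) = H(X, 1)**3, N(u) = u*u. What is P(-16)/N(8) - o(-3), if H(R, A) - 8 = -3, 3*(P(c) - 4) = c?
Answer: -6001/48 ≈ -125.02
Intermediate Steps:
P(c) = 4 + c/3
N(u) = u**2
H(R, A) = 5 (H(R, A) = 8 - 3 = 5)
o(X) = 125 (o(X) = 5**3 = 125)
P(-16)/N(8) - o(-3) = (4 + (1/3)*(-16))/(8**2) - 1*125 = (4 - 16/3)/64 - 125 = -4/3*1/64 - 125 = -1/48 - 125 = -6001/48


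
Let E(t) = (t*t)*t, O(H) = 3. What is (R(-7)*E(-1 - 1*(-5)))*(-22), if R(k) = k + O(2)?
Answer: 5632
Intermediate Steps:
E(t) = t**3 (E(t) = t**2*t = t**3)
R(k) = 3 + k (R(k) = k + 3 = 3 + k)
(R(-7)*E(-1 - 1*(-5)))*(-22) = ((3 - 7)*(-1 - 1*(-5))**3)*(-22) = -4*(-1 + 5)**3*(-22) = -4*4**3*(-22) = -4*64*(-22) = -256*(-22) = 5632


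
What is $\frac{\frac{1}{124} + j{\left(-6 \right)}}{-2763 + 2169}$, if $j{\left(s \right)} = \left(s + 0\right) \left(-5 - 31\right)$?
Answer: $- \frac{2435}{6696} \approx -0.36365$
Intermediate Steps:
$j{\left(s \right)} = - 36 s$ ($j{\left(s \right)} = s \left(-36\right) = - 36 s$)
$\frac{\frac{1}{124} + j{\left(-6 \right)}}{-2763 + 2169} = \frac{\frac{1}{124} - -216}{-2763 + 2169} = \frac{\frac{1}{124} + 216}{-594} = \frac{26785}{124} \left(- \frac{1}{594}\right) = - \frac{2435}{6696}$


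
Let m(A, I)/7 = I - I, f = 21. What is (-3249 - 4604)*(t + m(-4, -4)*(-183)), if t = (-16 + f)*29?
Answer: -1138685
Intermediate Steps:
m(A, I) = 0 (m(A, I) = 7*(I - I) = 7*0 = 0)
t = 145 (t = (-16 + 21)*29 = 5*29 = 145)
(-3249 - 4604)*(t + m(-4, -4)*(-183)) = (-3249 - 4604)*(145 + 0*(-183)) = -7853*(145 + 0) = -7853*145 = -1138685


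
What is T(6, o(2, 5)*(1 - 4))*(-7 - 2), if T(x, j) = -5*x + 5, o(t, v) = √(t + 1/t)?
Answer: 225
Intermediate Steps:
T(x, j) = 5 - 5*x
T(6, o(2, 5)*(1 - 4))*(-7 - 2) = (5 - 5*6)*(-7 - 2) = (5 - 30)*(-9) = -25*(-9) = 225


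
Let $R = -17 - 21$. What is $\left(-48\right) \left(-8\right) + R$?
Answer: $346$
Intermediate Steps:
$R = -38$
$\left(-48\right) \left(-8\right) + R = \left(-48\right) \left(-8\right) - 38 = 384 - 38 = 346$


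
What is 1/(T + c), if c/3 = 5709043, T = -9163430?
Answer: 1/7963699 ≈ 1.2557e-7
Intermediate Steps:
c = 17127129 (c = 3*5709043 = 17127129)
1/(T + c) = 1/(-9163430 + 17127129) = 1/7963699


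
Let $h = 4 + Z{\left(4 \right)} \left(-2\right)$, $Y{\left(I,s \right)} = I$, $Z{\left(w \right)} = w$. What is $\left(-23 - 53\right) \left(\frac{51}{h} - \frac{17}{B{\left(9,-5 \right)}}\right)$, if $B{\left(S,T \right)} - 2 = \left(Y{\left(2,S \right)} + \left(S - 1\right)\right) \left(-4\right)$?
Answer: $935$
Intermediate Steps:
$B{\left(S,T \right)} = -2 - 4 S$ ($B{\left(S,T \right)} = 2 + \left(2 + \left(S - 1\right)\right) \left(-4\right) = 2 + \left(2 + \left(-1 + S\right)\right) \left(-4\right) = 2 + \left(1 + S\right) \left(-4\right) = 2 - \left(4 + 4 S\right) = -2 - 4 S$)
$h = -4$ ($h = 4 + 4 \left(-2\right) = 4 - 8 = -4$)
$\left(-23 - 53\right) \left(\frac{51}{h} - \frac{17}{B{\left(9,-5 \right)}}\right) = \left(-23 - 53\right) \left(\frac{51}{-4} - \frac{17}{-2 - 36}\right) = - 76 \left(51 \left(- \frac{1}{4}\right) - \frac{17}{-2 - 36}\right) = - 76 \left(- \frac{51}{4} - \frac{17}{-38}\right) = - 76 \left(- \frac{51}{4} - - \frac{17}{38}\right) = - 76 \left(- \frac{51}{4} + \frac{17}{38}\right) = \left(-76\right) \left(- \frac{935}{76}\right) = 935$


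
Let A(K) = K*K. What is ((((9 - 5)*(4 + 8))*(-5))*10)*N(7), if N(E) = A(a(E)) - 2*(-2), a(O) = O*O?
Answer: -5772000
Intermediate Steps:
a(O) = O²
A(K) = K²
N(E) = 4 + E⁴ (N(E) = (E²)² - 2*(-2) = E⁴ + 4 = 4 + E⁴)
((((9 - 5)*(4 + 8))*(-5))*10)*N(7) = ((((9 - 5)*(4 + 8))*(-5))*10)*(4 + 7⁴) = (((4*12)*(-5))*10)*(4 + 2401) = ((48*(-5))*10)*2405 = -240*10*2405 = -2400*2405 = -5772000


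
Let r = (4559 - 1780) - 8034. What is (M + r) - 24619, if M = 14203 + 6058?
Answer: -9613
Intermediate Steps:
r = -5255 (r = 2779 - 8034 = -5255)
M = 20261
(M + r) - 24619 = (20261 - 5255) - 24619 = 15006 - 24619 = -9613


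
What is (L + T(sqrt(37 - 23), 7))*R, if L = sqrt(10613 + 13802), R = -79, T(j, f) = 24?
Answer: -1896 - 79*sqrt(24415) ≈ -14240.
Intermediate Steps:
L = sqrt(24415) ≈ 156.25
(L + T(sqrt(37 - 23), 7))*R = (sqrt(24415) + 24)*(-79) = (24 + sqrt(24415))*(-79) = -1896 - 79*sqrt(24415)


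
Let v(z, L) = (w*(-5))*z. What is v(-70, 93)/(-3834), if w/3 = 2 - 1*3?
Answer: 175/639 ≈ 0.27387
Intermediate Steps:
w = -3 (w = 3*(2 - 1*3) = 3*(2 - 3) = 3*(-1) = -3)
v(z, L) = 15*z (v(z, L) = (-3*(-5))*z = 15*z)
v(-70, 93)/(-3834) = (15*(-70))/(-3834) = -1050*(-1/3834) = 175/639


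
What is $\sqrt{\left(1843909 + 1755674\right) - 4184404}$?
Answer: $i \sqrt{584821} \approx 764.74 i$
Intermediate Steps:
$\sqrt{\left(1843909 + 1755674\right) - 4184404} = \sqrt{3599583 - 4184404} = \sqrt{-584821} = i \sqrt{584821}$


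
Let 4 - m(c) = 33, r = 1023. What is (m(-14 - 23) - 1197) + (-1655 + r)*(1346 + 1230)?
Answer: -1629258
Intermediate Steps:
m(c) = -29 (m(c) = 4 - 1*33 = 4 - 33 = -29)
(m(-14 - 23) - 1197) + (-1655 + r)*(1346 + 1230) = (-29 - 1197) + (-1655 + 1023)*(1346 + 1230) = -1226 - 632*2576 = -1226 - 1628032 = -1629258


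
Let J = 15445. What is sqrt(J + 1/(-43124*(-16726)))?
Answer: sqrt(2008862357530061827086)/360646012 ≈ 124.28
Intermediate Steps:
sqrt(J + 1/(-43124*(-16726))) = sqrt(15445 + 1/(-43124*(-16726))) = sqrt(15445 - 1/43124*(-1/16726)) = sqrt(15445 + 1/721292024) = sqrt(11140355310681/721292024) = sqrt(2008862357530061827086)/360646012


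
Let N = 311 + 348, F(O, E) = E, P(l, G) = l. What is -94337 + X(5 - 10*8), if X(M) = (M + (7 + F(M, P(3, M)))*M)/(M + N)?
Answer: -55093633/584 ≈ -94338.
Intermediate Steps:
N = 659
X(M) = 11*M/(659 + M) (X(M) = (M + (7 + 3)*M)/(M + 659) = (M + 10*M)/(659 + M) = (11*M)/(659 + M) = 11*M/(659 + M))
-94337 + X(5 - 10*8) = -94337 + 11*(5 - 10*8)/(659 + (5 - 10*8)) = -94337 + 11*(5 - 80)/(659 + (5 - 80)) = -94337 + 11*(-75)/(659 - 75) = -94337 + 11*(-75)/584 = -94337 + 11*(-75)*(1/584) = -94337 - 825/584 = -55093633/584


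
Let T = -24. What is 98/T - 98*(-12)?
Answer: 14063/12 ≈ 1171.9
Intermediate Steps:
98/T - 98*(-12) = 98/(-24) - 98*(-12) = 98*(-1/24) + 1176 = -49/12 + 1176 = 14063/12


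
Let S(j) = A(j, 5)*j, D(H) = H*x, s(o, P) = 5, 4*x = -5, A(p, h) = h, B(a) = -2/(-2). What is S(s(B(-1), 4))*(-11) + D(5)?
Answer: -1125/4 ≈ -281.25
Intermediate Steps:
B(a) = 1 (B(a) = -2*(-½) = 1)
x = -5/4 (x = (¼)*(-5) = -5/4 ≈ -1.2500)
D(H) = -5*H/4 (D(H) = H*(-5/4) = -5*H/4)
S(j) = 5*j
S(s(B(-1), 4))*(-11) + D(5) = (5*5)*(-11) - 5/4*5 = 25*(-11) - 25/4 = -275 - 25/4 = -1125/4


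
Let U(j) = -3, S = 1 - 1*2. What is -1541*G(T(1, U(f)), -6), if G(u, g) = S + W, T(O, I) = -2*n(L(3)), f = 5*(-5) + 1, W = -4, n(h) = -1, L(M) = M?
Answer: 7705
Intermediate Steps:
S = -1 (S = 1 - 2 = -1)
f = -24 (f = -25 + 1 = -24)
T(O, I) = 2 (T(O, I) = -2*(-1) = 2)
G(u, g) = -5 (G(u, g) = -1 - 4 = -5)
-1541*G(T(1, U(f)), -6) = -1541*(-5) = 7705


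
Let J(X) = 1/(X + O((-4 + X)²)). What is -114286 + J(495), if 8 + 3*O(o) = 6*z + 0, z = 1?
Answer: -169486135/1483 ≈ -1.1429e+5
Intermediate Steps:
O(o) = -⅔ (O(o) = -8/3 + (6*1 + 0)/3 = -8/3 + (6 + 0)/3 = -8/3 + (⅓)*6 = -8/3 + 2 = -⅔)
J(X) = 1/(-⅔ + X) (J(X) = 1/(X - ⅔) = 1/(-⅔ + X))
-114286 + J(495) = -114286 + 3/(-2 + 3*495) = -114286 + 3/(-2 + 1485) = -114286 + 3/1483 = -169486135/1483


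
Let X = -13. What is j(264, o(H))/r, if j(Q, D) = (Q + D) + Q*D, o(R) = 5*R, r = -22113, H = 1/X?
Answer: -301/41067 ≈ -0.0073295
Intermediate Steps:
H = -1/13 (H = 1/(-13) = -1/13 ≈ -0.076923)
j(Q, D) = D + Q + D*Q (j(Q, D) = (D + Q) + D*Q = D + Q + D*Q)
j(264, o(H))/r = (5*(-1/13) + 264 + (5*(-1/13))*264)/(-22113) = (-5/13 + 264 - 5/13*264)*(-1/22113) = (-5/13 + 264 - 1320/13)*(-1/22113) = (2107/13)*(-1/22113) = -301/41067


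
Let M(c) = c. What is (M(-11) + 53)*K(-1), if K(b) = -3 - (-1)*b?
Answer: -168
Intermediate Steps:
K(b) = -3 + b
(M(-11) + 53)*K(-1) = (-11 + 53)*(-3 - 1) = 42*(-4) = -168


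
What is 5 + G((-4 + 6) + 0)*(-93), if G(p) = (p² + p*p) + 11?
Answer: -1762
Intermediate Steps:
G(p) = 11 + 2*p² (G(p) = (p² + p²) + 11 = 2*p² + 11 = 11 + 2*p²)
5 + G((-4 + 6) + 0)*(-93) = 5 + (11 + 2*((-4 + 6) + 0)²)*(-93) = 5 + (11 + 2*(2 + 0)²)*(-93) = 5 + (11 + 2*2²)*(-93) = 5 + (11 + 2*4)*(-93) = 5 + (11 + 8)*(-93) = 5 + 19*(-93) = 5 - 1767 = -1762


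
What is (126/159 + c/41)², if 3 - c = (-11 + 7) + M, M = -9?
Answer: 6604900/4721929 ≈ 1.3988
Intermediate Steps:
c = 16 (c = 3 - ((-11 + 7) - 9) = 3 - (-4 - 9) = 3 - 1*(-13) = 3 + 13 = 16)
(126/159 + c/41)² = (126/159 + 16/41)² = (126*(1/159) + 16*(1/41))² = (42/53 + 16/41)² = (2570/2173)² = 6604900/4721929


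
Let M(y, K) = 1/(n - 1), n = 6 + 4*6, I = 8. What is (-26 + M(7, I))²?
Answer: 567009/841 ≈ 674.21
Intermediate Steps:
n = 30 (n = 6 + 24 = 30)
M(y, K) = 1/29 (M(y, K) = 1/(30 - 1) = 1/29)
(-26 + M(7, I))² = (-26 + 1/29)² = (-753/29)² = 567009/841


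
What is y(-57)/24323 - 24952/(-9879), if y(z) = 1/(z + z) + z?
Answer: 23041083641/9130902846 ≈ 2.5234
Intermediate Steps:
y(z) = z + 1/(2*z) (y(z) = 1/(2*z) + z = z + 1/(2*z))
y(-57)/24323 - 24952/(-9879) = (-57 + (1/2)/(-57))/24323 - 24952/(-9879) = (-57 + (1/2)*(-1/57))*(1/24323) - 24952*(-1/9879) = (-57 - 1/114)*(1/24323) + 24952/9879 = -6499/114*1/24323 + 24952/9879 = -6499/2772822 + 24952/9879 = 23041083641/9130902846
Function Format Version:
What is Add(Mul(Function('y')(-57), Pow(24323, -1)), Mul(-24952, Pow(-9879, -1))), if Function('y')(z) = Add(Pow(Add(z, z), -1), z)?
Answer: Rational(23041083641, 9130902846) ≈ 2.5234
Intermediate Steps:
Function('y')(z) = Add(z, Mul(Rational(1, 2), Pow(z, -1))) (Function('y')(z) = Add(Pow(Mul(2, z), -1), z) = Add(Mul(Rational(1, 2), Pow(z, -1)), z) = Add(z, Mul(Rational(1, 2), Pow(z, -1))))
Add(Mul(Function('y')(-57), Pow(24323, -1)), Mul(-24952, Pow(-9879, -1))) = Add(Mul(Add(-57, Mul(Rational(1, 2), Pow(-57, -1))), Pow(24323, -1)), Mul(-24952, Pow(-9879, -1))) = Add(Mul(Add(-57, Mul(Rational(1, 2), Rational(-1, 57))), Rational(1, 24323)), Mul(-24952, Rational(-1, 9879))) = Add(Mul(Add(-57, Rational(-1, 114)), Rational(1, 24323)), Rational(24952, 9879)) = Add(Mul(Rational(-6499, 114), Rational(1, 24323)), Rational(24952, 9879)) = Add(Rational(-6499, 2772822), Rational(24952, 9879)) = Rational(23041083641, 9130902846)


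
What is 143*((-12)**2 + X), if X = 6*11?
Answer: 30030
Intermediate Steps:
X = 66
143*((-12)**2 + X) = 143*((-12)**2 + 66) = 143*(144 + 66) = 143*210 = 30030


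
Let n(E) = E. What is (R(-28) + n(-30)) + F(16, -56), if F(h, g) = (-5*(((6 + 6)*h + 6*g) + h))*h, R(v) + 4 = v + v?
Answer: 10150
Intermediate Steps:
R(v) = -4 + 2*v (R(v) = -4 + (v + v) = -4 + 2*v)
F(h, g) = h*(-65*h - 30*g) (F(h, g) = (-5*((12*h + 6*g) + h))*h = (-5*((6*g + 12*h) + h))*h = (-5*(6*g + 13*h))*h = (-65*h - 30*g)*h = h*(-65*h - 30*g))
(R(-28) + n(-30)) + F(16, -56) = ((-4 + 2*(-28)) - 30) - 5*16*(6*(-56) + 13*16) = ((-4 - 56) - 30) - 5*16*(-336 + 208) = (-60 - 30) - 5*16*(-128) = -90 + 10240 = 10150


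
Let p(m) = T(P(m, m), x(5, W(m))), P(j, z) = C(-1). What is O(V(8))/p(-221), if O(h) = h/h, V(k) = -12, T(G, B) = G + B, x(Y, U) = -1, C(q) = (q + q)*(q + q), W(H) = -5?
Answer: ⅓ ≈ 0.33333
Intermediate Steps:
C(q) = 4*q² (C(q) = (2*q)*(2*q) = 4*q²)
P(j, z) = 4 (P(j, z) = 4*(-1)² = 4*1 = 4)
T(G, B) = B + G
p(m) = 3 (p(m) = -1 + 4 = 3)
O(h) = 1
O(V(8))/p(-221) = 1/3 = 1*(⅓) = ⅓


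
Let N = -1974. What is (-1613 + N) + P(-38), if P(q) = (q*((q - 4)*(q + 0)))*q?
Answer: 2301037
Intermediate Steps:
P(q) = q³*(-4 + q) (P(q) = (q*((-4 + q)*q))*q = (q*(q*(-4 + q)))*q = (q²*(-4 + q))*q = q³*(-4 + q))
(-1613 + N) + P(-38) = (-1613 - 1974) + (-38)³*(-4 - 38) = -3587 - 54872*(-42) = -3587 + 2304624 = 2301037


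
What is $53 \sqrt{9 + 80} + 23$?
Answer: $23 + 53 \sqrt{89} \approx 523.0$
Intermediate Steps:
$53 \sqrt{9 + 80} + 23 = 53 \sqrt{89} + 23 = 23 + 53 \sqrt{89}$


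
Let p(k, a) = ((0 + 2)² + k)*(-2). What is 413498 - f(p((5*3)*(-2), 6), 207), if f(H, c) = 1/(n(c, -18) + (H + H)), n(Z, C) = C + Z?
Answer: 121154913/293 ≈ 4.1350e+5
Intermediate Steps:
p(k, a) = -8 - 2*k (p(k, a) = (2² + k)*(-2) = (4 + k)*(-2) = -8 - 2*k)
f(H, c) = 1/(-18 + c + 2*H) (f(H, c) = 1/((-18 + c) + (H + H)) = 1/((-18 + c) + 2*H) = 1/(-18 + c + 2*H))
413498 - f(p((5*3)*(-2), 6), 207) = 413498 - 1/(-18 + 207 + 2*(-8 - 2*5*3*(-2))) = 413498 - 1/(-18 + 207 + 2*(-8 - 30*(-2))) = 413498 - 1/(-18 + 207 + 2*(-8 - 2*(-30))) = 413498 - 1/(-18 + 207 + 2*(-8 + 60)) = 413498 - 1/(-18 + 207 + 2*52) = 413498 - 1/(-18 + 207 + 104) = 413498 - 1/293 = 121154913/293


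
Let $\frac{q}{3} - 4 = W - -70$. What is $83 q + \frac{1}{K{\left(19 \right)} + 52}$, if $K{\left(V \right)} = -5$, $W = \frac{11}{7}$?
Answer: $\frac{6190894}{329} \approx 18817.0$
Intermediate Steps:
$W = \frac{11}{7}$ ($W = 11 \cdot \frac{1}{7} = \frac{11}{7} \approx 1.5714$)
$q = \frac{1587}{7}$ ($q = 12 + 3 \left(\frac{11}{7} - -70\right) = 12 + 3 \left(\frac{11}{7} + 70\right) = 12 + 3 \cdot \frac{501}{7} = 12 + \frac{1503}{7} = \frac{1587}{7} \approx 226.71$)
$83 q + \frac{1}{K{\left(19 \right)} + 52} = 83 \cdot \frac{1587}{7} + \frac{1}{-5 + 52} = \frac{131721}{7} + \frac{1}{47} = \frac{6190894}{329}$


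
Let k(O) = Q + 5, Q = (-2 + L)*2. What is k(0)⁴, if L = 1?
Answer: 81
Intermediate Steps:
Q = -2 (Q = (-2 + 1)*2 = -1*2 = -2)
k(O) = 3 (k(O) = -2 + 5 = 3)
k(0)⁴ = 3⁴ = 81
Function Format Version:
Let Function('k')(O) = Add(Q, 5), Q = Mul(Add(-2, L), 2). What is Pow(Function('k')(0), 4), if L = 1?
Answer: 81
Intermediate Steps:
Q = -2 (Q = Mul(Add(-2, 1), 2) = Mul(-1, 2) = -2)
Function('k')(O) = 3 (Function('k')(O) = Add(-2, 5) = 3)
Pow(Function('k')(0), 4) = Pow(3, 4) = 81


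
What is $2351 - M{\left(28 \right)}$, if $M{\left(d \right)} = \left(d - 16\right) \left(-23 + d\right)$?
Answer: $2291$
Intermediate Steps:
$M{\left(d \right)} = \left(-23 + d\right) \left(-16 + d\right)$ ($M{\left(d \right)} = \left(-16 + d\right) \left(-23 + d\right) = \left(-23 + d\right) \left(-16 + d\right)$)
$2351 - M{\left(28 \right)} = 2351 - \left(368 + 28^{2} - 1092\right) = 2351 - \left(368 + 784 - 1092\right) = 2351 - 60 = 2291$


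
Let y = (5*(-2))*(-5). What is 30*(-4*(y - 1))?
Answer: -5880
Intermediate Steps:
y = 50 (y = -10*(-5) = 50)
30*(-4*(y - 1)) = 30*(-4*(50 - 1)) = 30*(-4*49) = 30*(-196) = -5880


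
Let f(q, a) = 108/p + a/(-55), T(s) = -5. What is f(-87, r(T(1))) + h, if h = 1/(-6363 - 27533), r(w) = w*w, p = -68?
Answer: -12948459/6338552 ≈ -2.0428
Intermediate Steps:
r(w) = w**2
f(q, a) = -27/17 - a/55 (f(q, a) = 108/(-68) + a/(-55) = 108*(-1/68) + a*(-1/55) = -27/17 - a/55)
h = -1/33896 (h = 1/(-33896) = -1/33896 ≈ -2.9502e-5)
f(-87, r(T(1))) + h = (-27/17 - 1/55*(-5)**2) - 1/33896 = (-27/17 - 1/55*25) - 1/33896 = (-27/17 - 5/11) - 1/33896 = -382/187 - 1/33896 = -12948459/6338552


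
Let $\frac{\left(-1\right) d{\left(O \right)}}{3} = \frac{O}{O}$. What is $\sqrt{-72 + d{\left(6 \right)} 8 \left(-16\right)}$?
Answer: $2 \sqrt{78} \approx 17.664$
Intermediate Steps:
$d{\left(O \right)} = -3$ ($d{\left(O \right)} = - 3 \frac{O}{O} = \left(-3\right) 1 = -3$)
$\sqrt{-72 + d{\left(6 \right)} 8 \left(-16\right)} = \sqrt{-72 + \left(-3\right) 8 \left(-16\right)} = \sqrt{-72 - -384} = \sqrt{-72 + 384} = \sqrt{312} = 2 \sqrt{78}$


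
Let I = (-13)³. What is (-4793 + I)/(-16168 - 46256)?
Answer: 1165/10404 ≈ 0.11198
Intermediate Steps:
I = -2197
(-4793 + I)/(-16168 - 46256) = (-4793 - 2197)/(-16168 - 46256) = -6990/(-62424) = -6990*(-1/62424) = 1165/10404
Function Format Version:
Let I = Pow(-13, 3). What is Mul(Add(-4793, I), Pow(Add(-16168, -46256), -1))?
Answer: Rational(1165, 10404) ≈ 0.11198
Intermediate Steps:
I = -2197
Mul(Add(-4793, I), Pow(Add(-16168, -46256), -1)) = Mul(Add(-4793, -2197), Pow(Add(-16168, -46256), -1)) = Mul(-6990, Pow(-62424, -1)) = Mul(-6990, Rational(-1, 62424)) = Rational(1165, 10404)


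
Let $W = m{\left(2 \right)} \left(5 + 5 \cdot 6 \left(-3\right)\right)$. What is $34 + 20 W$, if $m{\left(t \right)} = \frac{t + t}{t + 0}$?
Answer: $-3366$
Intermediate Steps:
$m{\left(t \right)} = 2$ ($m{\left(t \right)} = \frac{2 t}{t} = 2$)
$W = -170$ ($W = 2 \left(5 + 5 \cdot 6 \left(-3\right)\right) = 2 \left(5 + 5 \left(-18\right)\right) = 2 \left(5 - 90\right) = 2 \left(-85\right) = -170$)
$34 + 20 W = 34 + 20 \left(-170\right) = 34 - 3400 = -3366$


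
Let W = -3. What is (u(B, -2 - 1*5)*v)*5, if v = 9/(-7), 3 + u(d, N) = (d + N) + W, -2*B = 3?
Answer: 1305/14 ≈ 93.214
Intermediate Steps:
B = -3/2 (B = -½*3 = -3/2 ≈ -1.5000)
u(d, N) = -6 + N + d (u(d, N) = -3 + ((d + N) - 3) = -3 + ((N + d) - 3) = -3 + (-3 + N + d) = -6 + N + d)
v = -9/7 (v = 9*(-⅐) = -9/7 ≈ -1.2857)
(u(B, -2 - 1*5)*v)*5 = ((-6 + (-2 - 1*5) - 3/2)*(-9/7))*5 = ((-6 + (-2 - 5) - 3/2)*(-9/7))*5 = ((-6 - 7 - 3/2)*(-9/7))*5 = -29/2*(-9/7)*5 = (261/14)*5 = 1305/14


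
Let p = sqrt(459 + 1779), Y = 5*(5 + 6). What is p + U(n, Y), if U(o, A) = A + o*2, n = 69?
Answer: 193 + sqrt(2238) ≈ 240.31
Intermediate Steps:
Y = 55 (Y = 5*11 = 55)
U(o, A) = A + 2*o
p = sqrt(2238) ≈ 47.307
p + U(n, Y) = sqrt(2238) + (55 + 2*69) = sqrt(2238) + (55 + 138) = sqrt(2238) + 193 = 193 + sqrt(2238)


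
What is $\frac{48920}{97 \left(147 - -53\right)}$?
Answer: $\frac{1223}{485} \approx 2.5216$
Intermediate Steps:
$\frac{48920}{97 \left(147 - -53\right)} = \frac{48920}{97 \left(147 + \left(-21 + 74\right)\right)} = \frac{48920}{97 \left(147 + 53\right)} = \frac{48920}{97 \cdot 200} = \frac{48920}{19400} = 48920 \cdot \frac{1}{19400} = \frac{1223}{485}$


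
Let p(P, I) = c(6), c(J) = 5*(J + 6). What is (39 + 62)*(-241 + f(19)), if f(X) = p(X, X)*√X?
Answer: -24341 + 6060*√19 ≈ 2073.9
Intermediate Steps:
c(J) = 30 + 5*J (c(J) = 5*(6 + J) = 30 + 5*J)
p(P, I) = 60 (p(P, I) = 30 + 5*6 = 30 + 30 = 60)
f(X) = 60*√X
(39 + 62)*(-241 + f(19)) = (39 + 62)*(-241 + 60*√19) = 101*(-241 + 60*√19) = -24341 + 6060*√19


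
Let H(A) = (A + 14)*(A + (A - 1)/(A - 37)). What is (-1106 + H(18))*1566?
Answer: -16621524/19 ≈ -8.7482e+5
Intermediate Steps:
H(A) = (14 + A)*(A + (-1 + A)/(-37 + A))
(-1106 + H(18))*1566 = (-1106 + (-14 + 18³ - 505*18 - 22*18²)/(-37 + 18))*1566 = (-1106 + (-14 + 5832 - 9090 - 22*324)/(-19))*1566 = (-1106 - (-14 + 5832 - 9090 - 7128)/19)*1566 = (-1106 - 1/19*(-10400))*1566 = (-1106 + 10400/19)*1566 = -10614/19*1566 = -16621524/19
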